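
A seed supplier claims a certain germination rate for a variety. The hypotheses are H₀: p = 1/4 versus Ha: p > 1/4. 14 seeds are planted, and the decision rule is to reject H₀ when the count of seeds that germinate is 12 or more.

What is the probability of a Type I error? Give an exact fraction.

α = P(reject H₀ | H₀ true) = P(K ≥ 12 | p = 1/4), with K ~ Binomial(14, 1/4).
P(K ≥ 12) = Σ_{j=12}^{14} C(14,j)·(1/4)^j·(3/4)^{14-j} = 431/134217728.

431/134217728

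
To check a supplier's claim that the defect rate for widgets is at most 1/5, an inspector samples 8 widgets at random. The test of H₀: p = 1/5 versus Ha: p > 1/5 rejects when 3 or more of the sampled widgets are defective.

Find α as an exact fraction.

The significance level is the probability, assuming p = 1/5, of seeing 3 or more defectives in 8 draws.
Via the complement, α = 1 − Σ_{j=0}^{2} C(8,j)(1/5)^j(4/5)^{8-j} = 79329/390625.

79329/390625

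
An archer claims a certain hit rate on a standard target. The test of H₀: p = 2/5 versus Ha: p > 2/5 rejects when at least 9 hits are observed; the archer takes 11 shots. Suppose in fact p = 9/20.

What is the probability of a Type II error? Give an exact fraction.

8070737386943/8192000000000

Under the alternative p = 9/20, X ~ Binomial(11, 9/20); β is the probability the test does not reject, P(X < 9).
Summing C(11,j)·(9/20)^j·(11/20)^{11-j} for j = 0..8 gives 8070737386943/8192000000000.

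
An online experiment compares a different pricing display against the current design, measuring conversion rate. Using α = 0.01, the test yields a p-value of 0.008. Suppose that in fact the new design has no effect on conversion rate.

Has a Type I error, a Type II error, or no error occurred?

The conventional null hypothesis is that the new design has no effect on conversion rate.
Since p = 0.008 < α = 0.01, H₀ is rejected.
H₀ is true (actually the new design has no effect on conversion rate).
Rejecting a true H₀ is a Type I error.

Type I error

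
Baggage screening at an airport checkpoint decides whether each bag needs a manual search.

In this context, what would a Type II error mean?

With the conventional null hypothesis that the bag contains no prohibited items:
A Type II error is failing to reject H₀ when H₀ is false.
Here that means letting the bag through when actually the bag contains a prohibited item.

A Type II error would mean concluding that the bag contains no prohibited items (or at least failing to establish that the bag contains a prohibited item) when in fact the bag contains a prohibited item.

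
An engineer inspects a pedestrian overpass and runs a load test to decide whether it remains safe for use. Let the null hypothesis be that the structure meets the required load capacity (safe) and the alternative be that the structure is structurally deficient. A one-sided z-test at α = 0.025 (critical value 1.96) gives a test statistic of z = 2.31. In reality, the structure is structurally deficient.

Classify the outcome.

Since z = 2.31 > z* = 1.96, H₀ is rejected.
H₀ is false (actually the structure is structurally deficient).
The decision matches the true state — no error.

No error — this is a correct decision.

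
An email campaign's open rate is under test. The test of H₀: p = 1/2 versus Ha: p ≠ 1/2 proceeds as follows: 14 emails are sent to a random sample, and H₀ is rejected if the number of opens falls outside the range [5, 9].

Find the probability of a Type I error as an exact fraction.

Under H₀, S ~ Binomial(14, 1/2); α is the probability of landing in either tail, P(S ≤ 4) + P(S ≥ 10).
Each tail has probability (1 + 14 + 91 + 364 + 1001)/16384; doubling gives α = 2942/16384 = 1471/8192.

1471/8192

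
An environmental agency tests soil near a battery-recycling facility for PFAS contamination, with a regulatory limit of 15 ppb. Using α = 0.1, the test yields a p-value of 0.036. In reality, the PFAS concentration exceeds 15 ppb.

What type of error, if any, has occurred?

The conventional null hypothesis is that the PFAS concentration is at or below 15 ppb (safe).
Since p = 0.036 < α = 0.1, H₀ is rejected.
H₀ is false (actually the PFAS concentration exceeds 15 ppb).
The decision matches the true state — no error.

No error (correct decision).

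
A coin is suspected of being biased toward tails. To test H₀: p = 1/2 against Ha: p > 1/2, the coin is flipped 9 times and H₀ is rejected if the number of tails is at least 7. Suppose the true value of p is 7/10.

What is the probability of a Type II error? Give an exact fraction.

268584417/500000000

β = P(fail to reject H₀ | Ha true) = P(K ≤ 6 | p = 7/10), K ~ Binomial(9, 7/10).
Adding the binomial probabilities P(K=0)+…+P(K=6) at p = 7/10 gives 268584417/500000000.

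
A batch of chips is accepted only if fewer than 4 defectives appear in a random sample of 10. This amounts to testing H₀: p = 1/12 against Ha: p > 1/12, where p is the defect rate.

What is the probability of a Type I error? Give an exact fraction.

34654379/5159780352

Under H₀, S ~ Binomial(10, 1/12); the Type I error rate is P(S ≥ 4).
Computing the lower-tail complement: 1 − 5125125973/5159780352 = 34654379/5159780352.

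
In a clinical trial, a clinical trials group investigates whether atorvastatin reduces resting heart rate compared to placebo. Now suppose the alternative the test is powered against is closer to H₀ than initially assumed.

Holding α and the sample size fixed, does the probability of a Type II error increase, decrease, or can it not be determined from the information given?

A smaller departure from H₀ means the test statistic under Ha is distributed closer to where it would be under H₀; rejection becomes less likely.

It increases.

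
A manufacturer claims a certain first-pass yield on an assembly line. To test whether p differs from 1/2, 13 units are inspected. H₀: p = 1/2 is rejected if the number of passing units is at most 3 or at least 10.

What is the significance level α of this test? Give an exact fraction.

189/2048

Under H₀, X ~ Binomial(13, 1/2); α is the probability of landing in either tail, P(X ≤ 3) + P(X ≥ 10).
By symmetry, α = 2·P(X ≤ 3) = 2·(1 + 13 + 78 + 286)/8192 = 756/8192 = 189/2048.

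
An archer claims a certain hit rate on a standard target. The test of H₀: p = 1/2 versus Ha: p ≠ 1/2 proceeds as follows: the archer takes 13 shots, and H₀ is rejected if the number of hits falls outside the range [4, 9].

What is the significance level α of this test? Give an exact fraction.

189/2048

α = P(K ≤ 3 or K ≥ 10 | p = 1/2), K ~ Binomial(13, 1/2).
Each tail has probability (1 + 13 + 78 + 286)/8192; doubling gives α = 756/8192 = 189/2048.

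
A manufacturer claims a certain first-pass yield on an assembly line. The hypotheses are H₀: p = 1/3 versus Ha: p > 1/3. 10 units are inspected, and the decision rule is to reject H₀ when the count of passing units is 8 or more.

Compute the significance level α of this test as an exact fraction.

67/19683

Under H₀, S ~ Binomial(10, 1/3), and α = P(S ≥ 8).
Summing C(10,j)(1/3)^j(2/3)^{10−j} for j = 8,…,10 gives 67/19683.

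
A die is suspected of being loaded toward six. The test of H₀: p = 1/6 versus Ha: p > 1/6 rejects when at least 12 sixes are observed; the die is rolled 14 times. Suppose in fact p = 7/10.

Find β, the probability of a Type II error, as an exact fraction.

Under the alternative p = 7/10, K ~ Binomial(14, 7/10); β is the probability the test does not reject, P(K < 12).
Summing C(14,j)·(7/10)^j·(3/10)^{14-j} for j = 0..11 gives 41958212136219/50000000000000.

41958212136219/50000000000000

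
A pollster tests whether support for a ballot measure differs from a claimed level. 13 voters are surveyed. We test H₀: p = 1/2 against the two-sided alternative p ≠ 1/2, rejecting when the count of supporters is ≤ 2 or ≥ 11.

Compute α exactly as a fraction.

Under H₀, Y ~ Binomial(13, 1/2); α is the probability of landing in either tail, P(Y ≤ 2) + P(Y ≥ 11).
The two tails are symmetric, so α = 2·(1 + 13 + 78)/2^13 = 184/8192 = 23/1024.

23/1024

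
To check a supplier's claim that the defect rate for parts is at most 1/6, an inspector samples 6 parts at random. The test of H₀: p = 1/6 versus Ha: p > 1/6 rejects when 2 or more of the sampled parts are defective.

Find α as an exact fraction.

12281/46656

Under H₀, X ~ Binomial(6, 1/6); the Type I error rate is P(X ≥ 2).
Via the complement, α = 1 − Σ_{j=0}^{1} C(6,j)(1/6)^j(5/6)^{6-j} = 12281/46656.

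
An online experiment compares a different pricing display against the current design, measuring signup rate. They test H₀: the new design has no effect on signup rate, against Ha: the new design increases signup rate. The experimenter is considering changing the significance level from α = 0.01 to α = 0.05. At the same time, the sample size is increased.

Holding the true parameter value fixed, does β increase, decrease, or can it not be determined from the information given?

It decreases.

With a larger α the critical value moves toward the center, so more of the Ha sampling distribution lies in the rejection region. Increasing n separates the H₀ and Ha sampling distributions, so under Ha fewer outcomes land in the acceptance region. Both changes push β in the same direction.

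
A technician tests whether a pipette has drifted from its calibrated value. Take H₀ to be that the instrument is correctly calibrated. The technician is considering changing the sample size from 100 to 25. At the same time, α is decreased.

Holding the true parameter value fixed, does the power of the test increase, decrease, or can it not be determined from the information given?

It decreases.

Reducing n widens both sampling distributions, so the test has less ability to distinguish Ha from H₀. Lowering α raises the bar for rejection; under Ha, the test now fails to reject on outcomes it previously would have rejected. Both changes push β in the same direction.
Since power = 1 − β and β increases, power decreases.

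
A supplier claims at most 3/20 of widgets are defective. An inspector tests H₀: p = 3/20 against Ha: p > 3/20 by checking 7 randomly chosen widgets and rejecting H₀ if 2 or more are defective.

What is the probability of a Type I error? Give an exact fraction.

Under H₀, Y ~ Binomial(7, 3/20); the Type I error rate is P(Y ≥ 2).
Via the complement, α = 1 − Σ_{j=0}^{1} C(7,j)(3/20)^j(17/20)^{7-j} = 181386189/640000000.

181386189/640000000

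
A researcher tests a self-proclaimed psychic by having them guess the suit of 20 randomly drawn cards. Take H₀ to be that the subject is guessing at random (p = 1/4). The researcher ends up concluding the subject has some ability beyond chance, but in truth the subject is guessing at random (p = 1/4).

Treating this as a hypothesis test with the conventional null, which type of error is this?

Type I error

'Concluding the subject has some ability beyond chance' corresponds to rejecting H₀.
H₀ was rejected but H₀ is true — a Type I error (false positive).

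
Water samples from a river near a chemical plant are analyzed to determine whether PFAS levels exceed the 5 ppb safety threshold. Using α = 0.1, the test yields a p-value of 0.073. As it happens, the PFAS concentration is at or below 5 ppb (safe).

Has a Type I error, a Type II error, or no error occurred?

The conventional null hypothesis is that the PFAS concentration is at or below 5 ppb (safe).
Since p = 0.073 < α = 0.1, H₀ is rejected.
H₀ is true (actually the PFAS concentration is at or below 5 ppb (safe)).
Rejecting a true H₀ is a Type I error.

Type I error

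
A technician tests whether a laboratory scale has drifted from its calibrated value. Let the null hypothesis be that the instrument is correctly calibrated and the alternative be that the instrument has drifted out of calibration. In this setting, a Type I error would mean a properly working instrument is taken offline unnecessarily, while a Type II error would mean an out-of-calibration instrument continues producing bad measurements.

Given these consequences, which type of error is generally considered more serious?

Type II error

The Type II consequence (an out-of-calibration instrument continues producing bad measurements) is more severe than the Type I consequence (a properly working instrument is taken offline unnecessarily).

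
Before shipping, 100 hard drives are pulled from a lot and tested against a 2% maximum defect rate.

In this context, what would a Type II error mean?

A Type II error would mean concluding that the lot's defect rate is 2% (within specification) (or at least failing to establish that the lot's defect rate exceeds 2%) when in fact the lot's defect rate exceeds 2%.

With the conventional null hypothesis that the lot's defect rate is 2% (within specification):
A Type II error is failing to reject H₀ when H₀ is false.
Here that means accepting the lot and shipping it when actually the lot's defect rate exceeds 2%.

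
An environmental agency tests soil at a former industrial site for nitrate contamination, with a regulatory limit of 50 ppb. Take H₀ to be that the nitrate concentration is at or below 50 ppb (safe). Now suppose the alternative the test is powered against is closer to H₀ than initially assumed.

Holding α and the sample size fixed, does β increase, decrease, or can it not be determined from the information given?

It increases.

A smaller true effect puts the Ha sampling distribution closer to H₀, so more of it falls in the non-rejection region.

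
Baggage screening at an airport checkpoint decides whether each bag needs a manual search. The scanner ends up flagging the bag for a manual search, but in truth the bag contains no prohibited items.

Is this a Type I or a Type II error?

Type I error

The null hypothesis here is that the bag contains no prohibited items.
'Flagging the bag for a manual search' corresponds to rejecting H₀.
H₀ was rejected but H₀ is true — a Type I error (false positive).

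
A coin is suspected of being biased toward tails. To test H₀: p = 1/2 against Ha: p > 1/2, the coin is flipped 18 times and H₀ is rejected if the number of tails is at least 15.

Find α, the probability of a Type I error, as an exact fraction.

247/65536

Under H₀, Y ~ Binomial(18, 1/2), and α = P(Y ≥ 15).
P(Y ≥ 15) = [C(18,15) + C(18,16) + C(18,17) + C(18,18)] / 2^18 = (816 + 153 + 18 + 1) / 262144 = 988/262144 = 247/65536.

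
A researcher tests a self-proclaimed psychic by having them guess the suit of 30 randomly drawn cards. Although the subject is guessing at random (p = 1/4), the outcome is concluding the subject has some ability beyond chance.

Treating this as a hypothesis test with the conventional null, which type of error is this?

The null hypothesis here is that the subject is guessing at random (p = 1/4).
'Concluding the subject has some ability beyond chance' corresponds to rejecting H₀.
H₀ was rejected but H₀ is true — a Type I error (false positive).

Type I error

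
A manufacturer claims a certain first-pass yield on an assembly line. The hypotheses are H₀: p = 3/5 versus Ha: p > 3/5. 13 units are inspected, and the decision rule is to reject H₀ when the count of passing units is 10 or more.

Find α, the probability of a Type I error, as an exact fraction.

The Type I error probability is α = P(S ≥ 10) computed under H₀, where S ~ Binomial(13, 3/5).
P(S ≥ 10) = Σ_{j=10}^{13} C(13,j)·(3/5)^j·(2/5)^{13-j} = 41157153/244140625.

41157153/244140625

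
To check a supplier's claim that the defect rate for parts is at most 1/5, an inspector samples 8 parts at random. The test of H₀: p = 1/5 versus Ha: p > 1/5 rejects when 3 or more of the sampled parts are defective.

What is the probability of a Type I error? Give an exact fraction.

Under H₀, Y ~ Binomial(8, 1/5); the Type I error rate is P(Y ≥ 3).
Computing the lower-tail complement: 1 − 311296/390625 = 79329/390625.

79329/390625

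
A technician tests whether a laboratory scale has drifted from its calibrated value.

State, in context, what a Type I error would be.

With the conventional null hypothesis that the instrument is correctly calibrated:
A Type I error is rejecting H₀ when H₀ is true.
Here that means pulling the instrument for recalibration when actually the instrument is correctly calibrated.

A Type I error would mean concluding that the instrument has drifted out of calibration when in fact the instrument is correctly calibrated.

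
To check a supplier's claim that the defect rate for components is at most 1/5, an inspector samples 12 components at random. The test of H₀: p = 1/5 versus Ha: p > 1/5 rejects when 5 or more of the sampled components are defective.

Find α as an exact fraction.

3542749/48828125

α = P(reject H₀ | H₀ true) = P(S ≥ 5 | p = 1/5), S ~ Binomial(12, 1/5).
Via the complement, α = 1 − Σ_{j=0}^{4} C(12,j)(1/5)^j(4/5)^{12-j} = 3542749/48828125.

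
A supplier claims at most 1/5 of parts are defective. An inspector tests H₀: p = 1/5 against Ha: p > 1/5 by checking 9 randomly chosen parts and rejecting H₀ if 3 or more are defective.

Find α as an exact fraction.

Under H₀, Y ~ Binomial(9, 1/5); the Type I error rate is P(Y ≥ 3).
Via the complement, α = 1 − Σ_{j=0}^{2} C(9,j)(1/5)^j(4/5)^{9-j} = 511333/1953125.

511333/1953125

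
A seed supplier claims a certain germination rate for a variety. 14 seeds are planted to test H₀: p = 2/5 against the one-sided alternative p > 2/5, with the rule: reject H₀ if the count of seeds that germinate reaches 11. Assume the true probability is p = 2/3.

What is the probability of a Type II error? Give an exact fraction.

β = P(fail to reject H₀ | Ha true) = P(Y ≤ 10 | p = 2/3), Y ~ Binomial(14, 2/3).
Adding the binomial probabilities P(Y=0)+…+P(Y=10) at p = 2/3 gives 3533689/4782969.

3533689/4782969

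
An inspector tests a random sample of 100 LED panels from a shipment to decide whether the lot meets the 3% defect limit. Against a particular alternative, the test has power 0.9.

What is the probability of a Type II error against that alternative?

0.1

Power = 1 − β, so β = 1 − 0.9 = 0.1.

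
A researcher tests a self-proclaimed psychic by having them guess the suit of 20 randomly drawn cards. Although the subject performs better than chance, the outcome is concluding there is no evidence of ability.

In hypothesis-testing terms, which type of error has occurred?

Type II error

The null hypothesis here is that the subject is guessing at random (p = 1/4).
'Concluding there is no evidence of ability' corresponds to failing to reject H₀.
H₀ was not rejected but H₀ is false — a Type II error (false negative).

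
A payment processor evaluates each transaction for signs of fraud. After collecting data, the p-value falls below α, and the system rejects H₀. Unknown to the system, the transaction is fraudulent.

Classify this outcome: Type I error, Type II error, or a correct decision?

The conventional null hypothesis here is that the transaction is legitimate.
The test rejected a false H₀ — the decision matches the true state.

No error — this is a correct decision.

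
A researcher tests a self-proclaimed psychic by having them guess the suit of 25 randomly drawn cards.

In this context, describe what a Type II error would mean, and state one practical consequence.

With the conventional null hypothesis that the subject is guessing at random (p = 1/4):
A Type II error is failing to reject H₀ when H₀ is false.
Here that means concluding there is no evidence of ability when actually the subject performs better than chance.

A Type II error would mean concluding that the subject is guessing at random (p = 1/4) (or at least failing to establish that the subject performs better than chance) when in fact the subject performs better than chance. Consequence: genuine ability (if it existed) would go unrecognized.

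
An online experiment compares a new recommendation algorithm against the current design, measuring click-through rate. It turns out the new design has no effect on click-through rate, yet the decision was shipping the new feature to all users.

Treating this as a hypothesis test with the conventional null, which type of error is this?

Type I error

The null hypothesis here is that the new design has no effect on click-through rate.
'Shipping the new feature to all users' corresponds to rejecting H₀.
H₀ was rejected but H₀ is true — a Type I error (false positive).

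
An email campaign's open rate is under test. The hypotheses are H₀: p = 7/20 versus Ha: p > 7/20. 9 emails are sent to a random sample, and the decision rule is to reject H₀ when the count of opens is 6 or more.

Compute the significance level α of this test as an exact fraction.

6859289647/128000000000

α = P(reject H₀ | H₀ true) = P(Y ≥ 6 | p = 7/20), with Y ~ Binomial(9, 7/20).
Summing C(9,j)(7/20)^j(13/20)^{9−j} for j = 6,…,9 gives 6859289647/128000000000.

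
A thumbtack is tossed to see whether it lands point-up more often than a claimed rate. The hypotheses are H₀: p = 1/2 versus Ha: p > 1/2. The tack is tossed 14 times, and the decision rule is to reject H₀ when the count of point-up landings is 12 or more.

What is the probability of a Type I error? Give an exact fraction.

53/8192

Under H₀, K ~ Binomial(14, 1/2), and α = P(K ≥ 12).
Summing the upper tail: (91 + 14 + 1) / 2^14 = 106/16384 = 53/8192.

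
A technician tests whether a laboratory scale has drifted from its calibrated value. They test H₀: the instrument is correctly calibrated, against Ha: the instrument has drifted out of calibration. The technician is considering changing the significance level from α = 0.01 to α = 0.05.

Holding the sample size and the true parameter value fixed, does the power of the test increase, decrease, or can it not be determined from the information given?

A larger α widens the rejection region, so when the alternative is true more outcomes lead to rejection — failing to reject becomes less likely.
Since power = 1 − β and β decreases, power increases.

It increases.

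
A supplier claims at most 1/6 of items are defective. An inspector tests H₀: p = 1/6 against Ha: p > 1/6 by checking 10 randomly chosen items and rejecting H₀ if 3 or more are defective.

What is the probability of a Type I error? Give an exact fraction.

566299/2519424

Under H₀, Y ~ Binomial(10, 1/6); the Type I error rate is P(Y ≥ 3).
α = 1 − P(Y ≤ 2) = 1 − 1953125/2519424 = 566299/2519424.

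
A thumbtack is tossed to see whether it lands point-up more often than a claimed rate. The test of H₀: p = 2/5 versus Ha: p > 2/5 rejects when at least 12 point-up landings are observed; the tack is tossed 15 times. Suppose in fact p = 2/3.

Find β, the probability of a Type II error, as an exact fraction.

11346539/14348907

Under the alternative p = 2/3, X ~ Binomial(15, 2/3); β is the probability the test does not reject, P(X < 12).
Adding the binomial probabilities P(X=0)+…+P(X=11) at p = 2/3 gives 11346539/14348907.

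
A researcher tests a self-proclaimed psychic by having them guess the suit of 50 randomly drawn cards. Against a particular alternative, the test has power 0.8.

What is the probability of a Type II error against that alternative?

0.2

Power = 1 − β, so β = 1 − 0.8 = 0.2.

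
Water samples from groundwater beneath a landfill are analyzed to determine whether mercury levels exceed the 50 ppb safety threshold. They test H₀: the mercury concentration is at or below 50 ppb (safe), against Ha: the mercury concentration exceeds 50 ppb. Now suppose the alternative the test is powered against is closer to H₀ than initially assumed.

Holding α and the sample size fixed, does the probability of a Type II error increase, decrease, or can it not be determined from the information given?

When the true parameter is near the null value, the test has a harder time distinguishing Ha from H₀.

It increases.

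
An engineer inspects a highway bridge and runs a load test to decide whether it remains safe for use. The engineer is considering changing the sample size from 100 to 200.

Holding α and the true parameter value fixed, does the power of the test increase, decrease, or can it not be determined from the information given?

More data shrinks sampling variability; the test statistic under Ha concentrates further from the null value, making rejection more likely.
Since power = 1 − β and β decreases, power increases.

It increases.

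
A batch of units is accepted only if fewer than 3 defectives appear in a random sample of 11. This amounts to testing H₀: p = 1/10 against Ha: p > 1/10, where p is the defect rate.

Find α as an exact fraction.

1791237017/20000000000

Under H₀, Y ~ Binomial(11, 1/10); the Type I error rate is P(Y ≥ 3).
Computing the lower-tail complement: 1 − 18208762983/20000000000 = 1791237017/20000000000.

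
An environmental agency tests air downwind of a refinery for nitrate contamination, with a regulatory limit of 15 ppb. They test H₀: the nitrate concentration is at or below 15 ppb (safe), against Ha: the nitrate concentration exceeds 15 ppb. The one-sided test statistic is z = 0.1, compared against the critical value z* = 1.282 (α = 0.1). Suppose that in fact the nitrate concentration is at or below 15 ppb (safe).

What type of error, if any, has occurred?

Since z = 0.1 ≤ z* = 1.282, H₀ is not rejected.
H₀ is true (actually the nitrate concentration is at or below 15 ppb (safe)).
The decision matches the true state — no error.

Neither — the decision is correct.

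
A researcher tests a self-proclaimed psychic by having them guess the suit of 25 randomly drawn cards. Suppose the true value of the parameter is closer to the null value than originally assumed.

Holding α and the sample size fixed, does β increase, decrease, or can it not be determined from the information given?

A smaller departure from H₀ means the test statistic under Ha is distributed closer to where it would be under H₀; rejection becomes less likely.

It increases.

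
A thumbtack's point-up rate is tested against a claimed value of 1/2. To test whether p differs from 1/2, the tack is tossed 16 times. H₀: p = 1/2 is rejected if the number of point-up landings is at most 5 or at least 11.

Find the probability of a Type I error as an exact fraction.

The significance level is the null-hypothesis probability of the rejection region {≤5} ∪ {≥11}.
Each tail has probability (1 + 16 + 120 + 560 + 1820 + 4368)/65536; doubling gives α = 13770/65536 = 6885/32768.

6885/32768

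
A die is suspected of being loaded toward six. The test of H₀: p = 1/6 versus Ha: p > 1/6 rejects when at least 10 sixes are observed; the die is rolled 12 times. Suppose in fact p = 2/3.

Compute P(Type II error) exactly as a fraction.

435185/531441

A Type II error is failing to reject when Ha holds: with p = 2/3, β = P(K ≤ 9).
Equivalently, β = 1 − P(K ≥ 10) = 435185/531441.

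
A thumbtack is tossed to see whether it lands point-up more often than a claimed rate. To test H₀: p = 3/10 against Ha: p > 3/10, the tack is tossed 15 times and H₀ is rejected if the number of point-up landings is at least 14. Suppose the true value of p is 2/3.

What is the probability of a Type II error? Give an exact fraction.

14070379/14348907

β = P(fail to reject H₀ | Ha true) = P(X ≤ 13 | p = 2/3), X ~ Binomial(15, 2/3).
Summing C(15,j)·(2/3)^j·(1/3)^{15-j} for j = 0..13 gives 14070379/14348907.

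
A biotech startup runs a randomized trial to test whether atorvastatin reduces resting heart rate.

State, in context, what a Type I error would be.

With the conventional null hypothesis that the drug has no effect on resting heart rate:
A Type I error is rejecting H₀ when H₀ is true.
Here that means concluding that the drug is effective when actually the drug has no effect on resting heart rate.

A Type I error would mean concluding that the drug reduces resting heart rate when in fact the drug has no effect on resting heart rate.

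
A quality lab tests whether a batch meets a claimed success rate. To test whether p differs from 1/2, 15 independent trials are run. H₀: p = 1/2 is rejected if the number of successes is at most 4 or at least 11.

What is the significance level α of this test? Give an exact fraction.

1941/16384

Under H₀, K ~ Binomial(15, 1/2); α is the probability of landing in either tail, P(K ≤ 4) + P(K ≥ 11).
Each tail has probability (1 + 15 + 105 + 455 + 1365)/32768; doubling gives α = 3882/32768 = 1941/16384.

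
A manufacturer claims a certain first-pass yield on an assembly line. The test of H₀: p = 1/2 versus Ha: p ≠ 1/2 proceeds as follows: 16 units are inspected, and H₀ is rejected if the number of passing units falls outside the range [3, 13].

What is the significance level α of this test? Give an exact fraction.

Under H₀, K ~ Binomial(16, 1/2); α is the probability of landing in either tail, P(K ≤ 2) + P(K ≥ 14).
Each tail has probability (1 + 16 + 120)/65536; doubling gives α = 274/65536 = 137/32768.

137/32768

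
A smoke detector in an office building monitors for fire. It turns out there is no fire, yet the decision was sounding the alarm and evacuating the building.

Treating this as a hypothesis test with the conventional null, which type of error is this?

The null hypothesis here is that there is no fire.
'Sounding the alarm and evacuating the building' corresponds to rejecting H₀.
H₀ was rejected but H₀ is true — a Type I error (false positive).

Type I error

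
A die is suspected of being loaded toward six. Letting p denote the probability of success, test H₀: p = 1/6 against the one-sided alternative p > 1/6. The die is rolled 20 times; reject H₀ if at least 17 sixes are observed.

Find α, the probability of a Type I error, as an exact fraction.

The Type I error probability is α = P(Y ≥ 17) computed under H₀, where Y ~ Binomial(20, 1/6).
P(Y ≥ 17) = Σ_{j=17}^{20} C(20,j)·(1/6)^j·(5/6)^{20-j} = 49117/1218719480020992.

49117/1218719480020992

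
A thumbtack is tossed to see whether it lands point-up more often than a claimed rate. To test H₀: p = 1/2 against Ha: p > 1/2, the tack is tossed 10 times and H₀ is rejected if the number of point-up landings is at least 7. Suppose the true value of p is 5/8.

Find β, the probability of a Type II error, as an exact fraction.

148513581/268435456

A Type II error is failing to reject when Ha holds: with p = 5/8, β = P(S ≤ 6).
Adding the binomial probabilities P(S=0)+…+P(S=6) at p = 5/8 gives 148513581/268435456.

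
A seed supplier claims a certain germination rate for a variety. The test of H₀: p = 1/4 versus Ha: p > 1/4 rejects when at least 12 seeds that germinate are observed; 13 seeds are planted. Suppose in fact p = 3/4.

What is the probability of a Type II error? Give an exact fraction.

β = P(fail to reject H₀ | Ha true) = P(S ≤ 11 | p = 3/4), S ~ Binomial(13, 3/4).
Adding the binomial probabilities P(S=0)+…+P(S=11) at p = 3/4 gives 3662863/4194304.

3662863/4194304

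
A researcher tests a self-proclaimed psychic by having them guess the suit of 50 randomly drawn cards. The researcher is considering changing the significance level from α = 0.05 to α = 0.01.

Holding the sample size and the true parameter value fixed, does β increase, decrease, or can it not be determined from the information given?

Lowering α raises the bar for rejection; under Ha, the test now fails to reject on outcomes it previously would have rejected.

It increases.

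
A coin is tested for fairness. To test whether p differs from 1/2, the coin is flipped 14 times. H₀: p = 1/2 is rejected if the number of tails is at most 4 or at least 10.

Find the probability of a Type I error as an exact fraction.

The significance level is the null-hypothesis probability of the rejection region {≤4} ∪ {≥10}.
Each tail has probability (1 + 14 + 91 + 364 + 1001)/16384; doubling gives α = 2942/16384 = 1471/8192.

1471/8192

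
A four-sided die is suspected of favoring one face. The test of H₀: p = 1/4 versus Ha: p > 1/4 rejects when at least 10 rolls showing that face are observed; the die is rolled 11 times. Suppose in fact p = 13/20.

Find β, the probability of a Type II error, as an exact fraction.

19239273573359/20480000000000

β = P(fail to reject H₀ | Ha true) = P(S ≤ 9 | p = 13/20), S ~ Binomial(11, 13/20).
Equivalently, β = 1 − P(S ≥ 10) = 19239273573359/20480000000000.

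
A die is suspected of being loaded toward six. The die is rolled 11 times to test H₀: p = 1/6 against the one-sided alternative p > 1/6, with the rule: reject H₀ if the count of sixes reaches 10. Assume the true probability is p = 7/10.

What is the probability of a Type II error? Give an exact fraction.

A Type II error is failing to reject when Ha holds: with p = 7/10, β = P(X ≤ 9).
Adding the binomial probabilities P(X=0)+…+P(X=9) at p = 7/10 gives 2217524751/2500000000.

2217524751/2500000000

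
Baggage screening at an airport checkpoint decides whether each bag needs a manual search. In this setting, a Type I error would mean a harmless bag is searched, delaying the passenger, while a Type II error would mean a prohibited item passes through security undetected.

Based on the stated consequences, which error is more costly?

The Type II consequence (a prohibited item passes through security undetected) is more severe than the Type I consequence (a harmless bag is searched, delaying the passenger).

Type II error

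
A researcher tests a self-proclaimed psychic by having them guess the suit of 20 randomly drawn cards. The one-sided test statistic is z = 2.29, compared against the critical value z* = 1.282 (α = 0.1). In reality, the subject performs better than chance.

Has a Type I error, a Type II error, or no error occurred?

No error (correct decision).

The conventional null hypothesis is that the subject is guessing at random (p = 1/4).
Since z = 2.29 > z* = 1.282, H₀ is rejected.
H₀ is false (actually the subject performs better than chance).
The decision matches the true state — no error.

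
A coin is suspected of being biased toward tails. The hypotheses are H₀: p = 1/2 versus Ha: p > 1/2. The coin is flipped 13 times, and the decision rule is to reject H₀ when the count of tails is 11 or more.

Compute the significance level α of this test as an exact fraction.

The Type I error probability is α = P(X ≥ 11) computed under H₀, where X ~ Binomial(13, 1/2).
Summing the upper tail: (78 + 13 + 1) / 2^13 = 92/8192 = 23/2048.

23/2048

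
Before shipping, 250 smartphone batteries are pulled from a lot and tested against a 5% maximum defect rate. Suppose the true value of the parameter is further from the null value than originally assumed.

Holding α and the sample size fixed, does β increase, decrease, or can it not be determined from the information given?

A larger true effect moves the Ha sampling distribution further from the H₀ critical value, making rejection more likely when Ha is true.

It decreases.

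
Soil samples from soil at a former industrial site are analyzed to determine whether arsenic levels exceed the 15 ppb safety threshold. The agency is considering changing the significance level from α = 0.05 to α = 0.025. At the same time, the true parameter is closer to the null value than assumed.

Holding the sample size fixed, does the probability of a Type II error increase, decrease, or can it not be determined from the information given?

Tightening α shrinks the rejection region. When Ha holds, fewer sample outcomes clear the stricter threshold, so more fall in the acceptance region. When the true parameter is near the null value, the test has a harder time distinguishing Ha from H₀. Both changes push β in the same direction.

It increases.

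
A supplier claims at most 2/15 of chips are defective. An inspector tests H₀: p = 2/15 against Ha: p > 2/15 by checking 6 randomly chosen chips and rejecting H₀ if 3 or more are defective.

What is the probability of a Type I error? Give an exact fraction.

78928/2278125

α = P(reject H₀ | H₀ true) = P(Y ≥ 3 | p = 2/15), Y ~ Binomial(6, 2/15).
Computing the lower-tail complement: 1 − 2199197/2278125 = 78928/2278125.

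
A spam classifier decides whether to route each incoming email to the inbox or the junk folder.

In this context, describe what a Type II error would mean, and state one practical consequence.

With the conventional null hypothesis that the message is legitimate (not spam):
A Type II error is failing to reject H₀ when H₀ is false.
Here that means delivering the message to the inbox when actually the message is spam.

A Type II error would mean concluding that the message is legitimate (not spam) (or at least failing to establish that the message is spam) when in fact the message is spam. Consequence: spam reaches the user's inbox.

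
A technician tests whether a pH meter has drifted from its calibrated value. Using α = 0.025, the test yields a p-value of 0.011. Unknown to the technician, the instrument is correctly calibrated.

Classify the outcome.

The conventional null hypothesis is that the instrument is correctly calibrated.
Since p = 0.011 < α = 0.025, H₀ is rejected.
H₀ is true (actually the instrument is correctly calibrated).
Rejecting a true H₀ is a Type I error.

Type I error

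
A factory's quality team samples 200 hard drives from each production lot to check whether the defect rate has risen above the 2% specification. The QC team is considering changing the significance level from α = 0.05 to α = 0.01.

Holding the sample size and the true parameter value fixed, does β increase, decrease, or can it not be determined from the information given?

It increases.

Tightening α shrinks the rejection region. When Ha holds, fewer sample outcomes clear the stricter threshold, so more fall in the acceptance region.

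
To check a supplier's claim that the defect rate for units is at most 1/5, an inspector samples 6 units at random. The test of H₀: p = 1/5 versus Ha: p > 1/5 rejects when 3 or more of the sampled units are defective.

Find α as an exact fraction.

The significance level is the probability, assuming p = 1/5, of seeing 3 or more defectives in 6 draws.
Via the complement, α = 1 − Σ_{j=0}^{2} C(6,j)(1/5)^j(4/5)^{6-j} = 309/3125.

309/3125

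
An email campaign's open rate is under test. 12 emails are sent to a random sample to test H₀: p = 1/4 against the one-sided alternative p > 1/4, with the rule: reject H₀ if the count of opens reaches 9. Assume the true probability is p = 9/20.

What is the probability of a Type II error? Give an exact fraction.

790057068555953/819200000000000

A Type II error is failing to reject when Ha holds: with p = 9/20, β = P(X ≤ 8).
Adding the binomial probabilities P(X=0)+…+P(X=8) at p = 9/20 gives 790057068555953/819200000000000.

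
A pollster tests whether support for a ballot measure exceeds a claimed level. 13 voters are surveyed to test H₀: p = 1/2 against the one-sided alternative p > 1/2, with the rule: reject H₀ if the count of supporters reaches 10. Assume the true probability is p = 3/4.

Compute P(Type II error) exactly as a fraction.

A Type II error is failing to reject when Ha holds: with p = 3/4, β = P(K ≤ 9).
Summing C(13,j)·(3/4)^j·(1/4)^{13-j} for j = 0..9 gives 3487541/8388608.

3487541/8388608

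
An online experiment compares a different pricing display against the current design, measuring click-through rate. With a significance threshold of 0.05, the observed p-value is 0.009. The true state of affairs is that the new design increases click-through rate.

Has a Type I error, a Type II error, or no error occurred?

The conventional null hypothesis is that the new design has no effect on click-through rate.
Since p = 0.009 < α = 0.05, H₀ is rejected.
H₀ is false (actually the new design increases click-through rate).
The decision matches the true state — no error.

No error — this is a correct decision.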